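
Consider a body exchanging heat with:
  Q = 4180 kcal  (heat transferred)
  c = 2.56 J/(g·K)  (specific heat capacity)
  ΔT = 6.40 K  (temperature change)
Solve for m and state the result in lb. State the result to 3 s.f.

Solving Q = m·c·ΔT for m: m = Q/(c·ΔT).
Q = 4180 kcal = 1.749×10^7 J; c = 2.56 J/(g·K) = 2560 J/(kg·K); ΔT = 6.40 K.
m = 1067 kg
1067 kg × (1 lb / 0.4536 kg) = 2353 lb

2350 lb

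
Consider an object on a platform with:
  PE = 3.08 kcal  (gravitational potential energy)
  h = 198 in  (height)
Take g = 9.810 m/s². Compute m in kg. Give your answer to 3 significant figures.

261 kg

Solving PE = m·g·h for m: m = PE/(g·h).
PE = 3.08 kcal = 12887 J; h = 198 in = 5.029 m; g = 9.810 m/s².
m = 261.2 kg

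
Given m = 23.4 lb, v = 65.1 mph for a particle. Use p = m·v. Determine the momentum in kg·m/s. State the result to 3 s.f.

Directly: p = mv.
m = 23.4 lb = 10.61 kg; v = 65.1 mph = 29.10 m/s.
p = 308.9 kg·m/s

309 kg·m/s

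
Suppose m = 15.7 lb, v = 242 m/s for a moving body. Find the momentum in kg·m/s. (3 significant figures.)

1720 kg·m/s

Directly: p = mv.
m = 15.7 lb = 7.121 kg; v = 242 m/s.
p = 1723 kg·m/s  (the unit combination reduces to kg·m/s = kg·m/s)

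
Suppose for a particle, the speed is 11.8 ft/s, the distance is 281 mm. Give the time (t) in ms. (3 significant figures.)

Rearranging v = d/t for t: t = d/v.
v = 11.8 ft/s = 3.597 m/s; d = 281 mm = 0.2810 m.
t = 0.07813 s
0.07813 s × (1 ms / 0.001000 s) = 78.13 ms

78.1 ms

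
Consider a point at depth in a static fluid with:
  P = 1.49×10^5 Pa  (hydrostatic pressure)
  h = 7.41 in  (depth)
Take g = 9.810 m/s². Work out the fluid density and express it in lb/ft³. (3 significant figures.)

Rearranging: ρ = P/(g·h).
P = 1.49×10^5 Pa; h = 7.41 in = 0.1882 m; g = 9.810 m/s².
ρ = 80698 kg/m³
80698 kg/m³ × (1 lb/ft³ / 16.02 kg/m³) = 5038 lb/ft³

5040 lb/ft³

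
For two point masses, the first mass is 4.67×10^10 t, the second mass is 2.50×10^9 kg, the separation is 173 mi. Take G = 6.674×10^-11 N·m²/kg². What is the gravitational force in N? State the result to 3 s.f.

Directly: F = Gm₁m₂/r².
m₁ = 4.67×10^10 t = 4.670×10^13 kg; m₂ = 2.50×10^9 kg; r = 173 mi = 2.784×10^5 m; G = 6.674×10^-11 N·m²/kg².
F = 100.5 N  (the unit combination reduces to kg·m/s² = N)

101 N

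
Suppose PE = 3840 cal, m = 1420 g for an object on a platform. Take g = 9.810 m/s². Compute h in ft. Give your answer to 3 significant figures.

Solving PE = m·g·h for h: h = PE/(m·g).
PE = 3840 cal = 16067 J; m = 1420 g = 1.420 kg; g = 9.810 m/s².
h = 1153 m
1153 m × (1 ft / 0.3048 m) = 3784 ft

3780 ft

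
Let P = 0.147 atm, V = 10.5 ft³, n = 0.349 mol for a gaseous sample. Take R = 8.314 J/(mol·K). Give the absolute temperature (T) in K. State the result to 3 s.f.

1530 K

From the ideal-gas law: T = PV/(nR).
P = 0.147 atm = 14895 Pa; V = 10.5 ft³ = 0.2973 m³; n = 0.349 mol; R = 8.314 J/(mol·K).
T = 1526 K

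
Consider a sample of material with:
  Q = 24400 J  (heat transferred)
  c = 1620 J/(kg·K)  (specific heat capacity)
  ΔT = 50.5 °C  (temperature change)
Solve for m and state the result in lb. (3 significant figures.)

Rearranging: m = Q/(c·ΔT).
Q = 24400 J; c = 1620 J/(kg·K); ΔT = 50.5 °C = 50.50 K.
m = 0.2983 kg
0.2983 kg × (1 lb / 0.4536 kg) = 0.6575 lb

0.658 lb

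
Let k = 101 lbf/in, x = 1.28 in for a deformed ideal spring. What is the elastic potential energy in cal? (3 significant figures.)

2.23 cal

U is given directly by: U = ½kx².
k = 101 lbf/in = 17688 N/m; x = 1.28 in = 0.03251 m.
U = 9.348 J
9.348 J × (1 cal / 4.184 J) = 2.234 cal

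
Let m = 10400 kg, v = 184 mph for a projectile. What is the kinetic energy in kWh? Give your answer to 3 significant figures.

KE is given directly by: KE = ½mv².
m = 10400 kg; v = 184 mph = 82.26 m/s.
KE = 3.518×10^7 J
3.518×10^7 J × (1 kWh / 3.600×10^6 J) = 9.773 kWh

9.77 kWh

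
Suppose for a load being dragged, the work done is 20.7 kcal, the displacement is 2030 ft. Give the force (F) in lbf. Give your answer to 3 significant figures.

31.5 lbf

Rearranging: F = W/d.
W = 20.7 kcal = 86609 J; d = 2030 ft = 618.7 m.
F = 140.0 N
140.0 N × (1 lbf / 4.448 N) = 31.47 lbf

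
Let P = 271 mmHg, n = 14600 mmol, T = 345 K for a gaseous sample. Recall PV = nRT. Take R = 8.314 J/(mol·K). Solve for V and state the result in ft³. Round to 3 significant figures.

From the ideal-gas law: V = nRT/P.
P = 271 mmHg = 36130 Pa; n = 14600 mmol = 14.60 mol; T = 345 K; R = 8.314 J/(mol·K).
V = 1.159 m³
1.159 m³ × (1 ft³ / 0.02832 m³) = 40.93 ft³

40.9 ft³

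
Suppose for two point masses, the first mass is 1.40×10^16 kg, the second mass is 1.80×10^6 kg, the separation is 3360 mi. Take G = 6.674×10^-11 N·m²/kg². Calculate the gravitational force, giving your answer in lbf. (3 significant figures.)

0.0129 lbf

F is given directly by: F = Gm₁m₂/r².
m₁ = 1.40×10^16 kg; m₂ = 1.80×10^6 kg; r = 3360 mi = 5.407×10^6 m; G = 6.674×10^-11 N·m²/kg².
F = 0.05752 N  (the unit combination reduces to kg·m/s² = N)
0.05752 N × (1 lbf / 4.448 N) = 0.01293 lbf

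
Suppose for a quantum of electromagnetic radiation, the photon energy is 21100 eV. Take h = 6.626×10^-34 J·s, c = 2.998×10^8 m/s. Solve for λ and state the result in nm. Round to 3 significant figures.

Solving E = h·c/λ for λ: λ = hc/E.
E = 21100 eV = 3.381×10^-15 J; h = 6.626×10^-34 J·s; c = 2.998×10^8 m/s.
λ = 5.876×10^-11 m
5.876×10^-11 m × (1 nm / 1.000×10^-9 m) = 0.05876 nm

0.0588 nm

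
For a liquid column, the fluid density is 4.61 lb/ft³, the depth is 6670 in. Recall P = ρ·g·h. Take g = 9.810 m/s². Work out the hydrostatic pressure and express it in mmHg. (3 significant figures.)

921 mmHg

Directly: P = ρgh.
ρ = 4.61 lb/ft³ = 73.85 kg/m³; h = 6670 in = 169.4 m; g = 9.810 m/s².
P = 1.227×10^5 Pa
1.227×10^5 Pa × (1 mmHg / 133.3 Pa) = 920.6 mmHg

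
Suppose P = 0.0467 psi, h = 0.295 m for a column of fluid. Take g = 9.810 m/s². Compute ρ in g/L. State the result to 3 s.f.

Rearranging: ρ = P/(g·h).
P = 0.0467 psi = 322.0 Pa; h = 0.295 m; g = 9.810 m/s².
ρ = 111.3 kg/m³
Since 1 g/L = 1 kg/m³, 111.3 g/L.

111 g/L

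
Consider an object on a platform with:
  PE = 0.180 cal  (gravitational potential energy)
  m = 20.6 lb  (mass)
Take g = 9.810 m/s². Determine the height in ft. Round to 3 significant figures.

0.0270 ft

Rearranging PE = m·g·h for h: h = PE/(m·g).
PE = 0.180 cal = 0.7531 J; m = 20.6 lb = 9.344 kg; g = 9.810 m/s².
h = 0.008216 m
0.008216 m × (1 ft / 0.3048 m) = 0.02696 ft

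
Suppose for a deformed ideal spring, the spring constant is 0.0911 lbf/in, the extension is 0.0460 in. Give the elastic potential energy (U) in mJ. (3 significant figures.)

0.0109 mJ

Directly: U = ½kx².
k = 0.0911 lbf/in = 15.95 N/m; x = 0.0460 in = 0.001168 m.
U = 1.089×10^-5 J
1.089×10^-5 J × (1 mJ / 0.001000 J) = 0.01089 mJ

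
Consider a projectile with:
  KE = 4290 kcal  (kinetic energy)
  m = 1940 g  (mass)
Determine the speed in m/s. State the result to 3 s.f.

Rearranging KE = ½mv² for v: v = √(2·KE/m).
KE = 4290 kcal = 1.795×10^7 J; m = 1940 g = 1.940 kg.
v = 4302 m/s

4300 m/s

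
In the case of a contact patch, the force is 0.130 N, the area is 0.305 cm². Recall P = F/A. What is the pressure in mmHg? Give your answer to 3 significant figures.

32.0 mmHg

Directly: P = F/A.
F = 0.130 N; A = 0.305 cm² = 3.050×10^-5 m².
P = 4262 Pa
4262 Pa × (1 mmHg / 133.3 Pa) = 31.97 mmHg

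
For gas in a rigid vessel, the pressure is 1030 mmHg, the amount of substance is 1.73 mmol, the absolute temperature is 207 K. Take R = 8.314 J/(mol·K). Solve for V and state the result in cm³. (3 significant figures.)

21.7 cm³

Solving PV = nRT for V: V = nRT/P.
P = 1030 mmHg = 1.373×10^5 Pa; n = 1.73 mmol = 0.001730 mol; T = 207 K; R = 8.314 J/(mol·K).
V = 2.168×10^-5 m³
2.168×10^-5 m³ × (1 cm³ / 1.000×10^-6 m³) = 21.68 cm³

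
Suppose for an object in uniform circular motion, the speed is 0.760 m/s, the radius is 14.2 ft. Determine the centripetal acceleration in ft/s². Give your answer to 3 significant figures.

0.438 ft/s²

Directly: a = v²/r.
v = 0.760 m/s; r = 14.2 ft = 4.328 m.
a = 0.1335 m/s²
0.1335 m/s² × (1 ft/s² / 0.3048 m/s²) = 0.4378 ft/s²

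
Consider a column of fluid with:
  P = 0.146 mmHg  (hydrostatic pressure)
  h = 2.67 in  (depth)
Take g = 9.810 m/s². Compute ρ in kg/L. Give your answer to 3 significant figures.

Rearranging: ρ = P/(g·h).
P = 0.146 mmHg = 19.47 Pa; h = 2.67 in = 0.06782 m; g = 9.810 m/s².
ρ = 29.26 kg/m³
29.26 kg/m³ × (1 kg/L / 1000 kg/m³) = 0.02926 kg/L

0.0293 kg/L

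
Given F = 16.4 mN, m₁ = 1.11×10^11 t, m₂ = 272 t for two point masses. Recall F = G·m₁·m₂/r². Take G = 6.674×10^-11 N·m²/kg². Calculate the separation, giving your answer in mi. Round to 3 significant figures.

218 mi

From Newton's law of gravitation: r = √(G·m₁m₂/F).
F = 16.4 mN = 0.01640 N; m₁ = 1.11×10^11 t = 1.110×10^14 kg; m₂ = 272 t = 2.720×10^5 kg; G = 6.674×10^-11 N·m²/kg².
r = 3.505×10^5 m
3.505×10^5 m × (1 mi / 1609 m) = 217.8 mi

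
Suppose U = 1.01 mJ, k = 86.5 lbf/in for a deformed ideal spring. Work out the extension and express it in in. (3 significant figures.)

Rearranging U = ½k·x² for x: x = √(2U/k).
U = 1.01 mJ = 0.001010 J; k = 86.5 lbf/in = 15148 N/m.
x = 3.652×10^-4 m
3.652×10^-4 m × (1 in / 0.02540 m) = 0.01438 in

0.0144 in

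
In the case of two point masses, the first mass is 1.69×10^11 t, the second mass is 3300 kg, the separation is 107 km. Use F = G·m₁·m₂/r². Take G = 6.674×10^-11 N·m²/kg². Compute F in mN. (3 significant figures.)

3.25 mN

Directly: F = Gm₁m₂/r².
m₁ = 1.69×10^11 t = 1.690×10^14 kg; m₂ = 3300 kg; r = 107 km = 1.070×10^5 m; G = 6.674×10^-11 N·m²/kg².
F = 0.003251 N
0.003251 N × (1 mN / 0.001000 N) = 3.251 mN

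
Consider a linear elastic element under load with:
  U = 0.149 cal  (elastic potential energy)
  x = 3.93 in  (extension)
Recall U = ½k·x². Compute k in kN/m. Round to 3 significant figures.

0.125 kN/m

Rearranging U = ½k·x² for k: k = 2U/x².
U = 0.149 cal = 0.6234 J; x = 3.93 in = 0.09982 m.
k = 125.1 N/m
125.1 N/m × (1 kN/m / 1000 N/m) = 0.1251 kN/m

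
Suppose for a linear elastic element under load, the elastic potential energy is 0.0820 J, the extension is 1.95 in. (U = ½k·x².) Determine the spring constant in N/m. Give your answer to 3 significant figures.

Solving U = ½k·x² for k: k = 2U/x².
U = 0.0820 J; x = 1.95 in = 0.04953 m.
k = 66.85 N/m

66.9 N/m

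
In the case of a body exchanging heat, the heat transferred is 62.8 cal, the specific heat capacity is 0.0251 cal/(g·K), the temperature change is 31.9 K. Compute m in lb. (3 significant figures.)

0.173 lb

Rearranging: m = Q/(c·ΔT).
Q = 62.8 cal = 262.8 J; c = 0.0251 cal/(g·K) = 105.0 J/(kg·K); ΔT = 31.9 K.
m = 0.07843 kg
0.07843 kg × (1 lb / 0.4536 kg) = 0.1729 lb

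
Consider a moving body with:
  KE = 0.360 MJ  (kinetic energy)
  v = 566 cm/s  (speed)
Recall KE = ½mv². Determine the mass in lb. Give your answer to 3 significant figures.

Rearranging: m = 2·KE/v².
KE = 0.360 MJ = 3.600×10^5 J; v = 566 cm/s = 5.660 m/s.
m = 22475 kg
22475 kg × (1 lb / 0.4536 kg) = 49549 lb

49500 lb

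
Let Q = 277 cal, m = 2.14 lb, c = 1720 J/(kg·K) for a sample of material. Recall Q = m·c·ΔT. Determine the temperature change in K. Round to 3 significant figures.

Rearranging Q = m·c·ΔT for ΔT: ΔT = Q/(m·c).
Q = 277 cal = 1159 J; m = 2.14 lb = 0.9707 kg; c = 1720 J/(kg·K).
ΔT = 0.6942 K

0.694 K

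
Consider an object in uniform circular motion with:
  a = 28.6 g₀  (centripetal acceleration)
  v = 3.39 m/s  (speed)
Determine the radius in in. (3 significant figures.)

1.61 in

Rearranging a = v²/r for r: r = v²/a.
a = 28.6 g₀ = 280.5 m/s²; v = 3.39 m/s.
r = 0.04097 m
0.04097 m × (1 in / 0.02540 m) = 1.613 in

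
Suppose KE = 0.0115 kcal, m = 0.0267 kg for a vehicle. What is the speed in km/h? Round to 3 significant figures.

Rearranging: v = √(2·KE/m).
KE = 0.0115 kcal = 48.12 J; m = 0.0267 kg.
v = 60.03 m/s
60.03 m/s × (1 km/h / 0.2778 m/s) = 216.1 km/h

216 km/h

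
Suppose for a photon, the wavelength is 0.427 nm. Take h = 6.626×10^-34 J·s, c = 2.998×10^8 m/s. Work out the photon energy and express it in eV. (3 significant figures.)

Directly: E = hc/λ.
λ = 0.427 nm = 4.270×10^-10 m; h = 6.626×10^-34 J·s; c = 2.998×10^8 m/s.
E = 4.652×10^-16 J  (the unit combination reduces to kg·m²/s² = J)
4.652×10^-16 J × (1 eV / 1.602×10^-19 J) = 2904 eV

2900 eV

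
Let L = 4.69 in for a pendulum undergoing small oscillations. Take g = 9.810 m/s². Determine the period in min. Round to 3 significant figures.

0.0115 min

T is given directly by: T = 2π√(L/g).
L = 4.69 in = 0.1191 m; g = 9.810 m/s².
T = 0.6924 s
0.6924 s × (1 min / 60.00 s) = 0.01154 min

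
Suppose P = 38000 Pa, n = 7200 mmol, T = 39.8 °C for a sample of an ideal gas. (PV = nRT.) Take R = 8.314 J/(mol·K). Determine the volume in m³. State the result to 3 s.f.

0.493 m³

Rearranging PV = nRT for V: V = nRT/P.
P = 38000 Pa; n = 7200 mmol = 7.200 mol; T = 39.8 °C = 312.9 K; R = 8.314 J/(mol·K).
V = 0.4930 m³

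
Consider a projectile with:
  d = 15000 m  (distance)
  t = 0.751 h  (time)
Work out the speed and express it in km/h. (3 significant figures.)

20.0 km/h

v is given directly by: v = d/t.
d = 15000 m; t = 0.751 h = 2704 s.
v = 5.548 m/s
5.548 m/s × (1 km/h / 0.2778 m/s) = 19.97 km/h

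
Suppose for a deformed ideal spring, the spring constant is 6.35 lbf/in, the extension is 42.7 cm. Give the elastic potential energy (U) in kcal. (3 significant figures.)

U is given directly by: U = ½kx².
k = 6.35 lbf/in = 1112 N/m; x = 42.7 cm = 0.4270 m.
U = 101.4 J
101.4 J × (1 kcal / 4184 J) = 0.02423 kcal

0.0242 kcal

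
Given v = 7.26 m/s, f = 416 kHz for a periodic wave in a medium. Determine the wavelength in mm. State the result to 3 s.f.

0.0175 mm

Rearranging: λ = v/f.
v = 7.26 m/s; f = 416 kHz = 4.160×10^5 Hz.
λ = 1.745×10^-5 m
1.745×10^-5 m × (1 mm / 0.001000 m) = 0.01745 mm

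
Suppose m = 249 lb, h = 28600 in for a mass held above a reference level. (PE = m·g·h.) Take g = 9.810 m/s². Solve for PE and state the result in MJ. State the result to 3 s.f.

0.805 MJ

Directly: PE = mgh.
m = 249 lb = 112.9 kg; h = 28600 in = 726.4 m; g = 9.810 m/s².
PE = 8.049×10^5 J
8.049×10^5 J × (1 MJ / 1.000×10^6 J) = 0.8049 MJ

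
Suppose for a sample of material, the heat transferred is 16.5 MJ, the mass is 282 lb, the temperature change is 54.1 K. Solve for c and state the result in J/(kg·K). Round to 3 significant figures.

Rearranging Q = m·c·ΔT for c: c = Q/(m·ΔT).
Q = 16.5 MJ = 1.650×10^7 J; m = 282 lb = 127.9 kg; ΔT = 54.1 K.
c = 2384 J/(kg·K)

2380 J/(kg·K)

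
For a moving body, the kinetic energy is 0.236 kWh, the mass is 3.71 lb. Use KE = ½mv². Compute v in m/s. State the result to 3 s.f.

1000 m/s

Rearranging: v = √(2·KE/m).
KE = 0.236 kWh = 8.496×10^5 J; m = 3.71 lb = 1.683 kg.
v = 1005 m/s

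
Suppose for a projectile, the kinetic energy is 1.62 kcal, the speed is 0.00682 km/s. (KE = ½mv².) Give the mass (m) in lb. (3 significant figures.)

Solving KE = ½mv² for m: m = 2·KE/v².
KE = 1.62 kcal = 6778 J; v = 0.00682 km/s = 6.820 m/s.
m = 291.5 kg
291.5 kg × (1 lb / 0.4536 kg) = 642.5 lb

643 lb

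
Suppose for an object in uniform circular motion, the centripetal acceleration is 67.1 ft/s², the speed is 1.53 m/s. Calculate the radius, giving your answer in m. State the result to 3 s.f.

0.114 m

Rearranging a = v²/r for r: r = v²/a.
a = 67.1 ft/s² = 20.45 m/s²; v = 1.53 m/s.
r = 0.1145 m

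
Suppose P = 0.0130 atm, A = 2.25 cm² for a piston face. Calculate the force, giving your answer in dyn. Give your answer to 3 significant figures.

29600 dyn

Solving P = F/A for F: F = P·A.
P = 0.0130 atm = 1317 Pa; A = 2.25 cm² = 2.250×10^-4 m².
F = 0.2964 N
0.2964 N × (1 dyn / 1.000×10^-5 N) = 29638 dyn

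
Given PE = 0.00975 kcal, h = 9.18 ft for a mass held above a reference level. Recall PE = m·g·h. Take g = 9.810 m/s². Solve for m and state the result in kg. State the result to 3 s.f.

1.49 kg

Solving PE = m·g·h for m: m = PE/(g·h).
PE = 0.00975 kcal = 40.79 J; h = 9.18 ft = 2.798 m; g = 9.810 m/s².
m = 1.486 kg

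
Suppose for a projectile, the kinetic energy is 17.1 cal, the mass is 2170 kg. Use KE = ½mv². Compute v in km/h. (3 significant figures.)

Rearranging: v = √(2·KE/m).
KE = 17.1 cal = 71.55 J; m = 2170 kg.
v = 0.2568 m/s
0.2568 m/s × (1 km/h / 0.2778 m/s) = 0.9244 km/h

0.924 km/h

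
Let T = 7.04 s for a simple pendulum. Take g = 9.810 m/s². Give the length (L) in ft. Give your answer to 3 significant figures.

40.4 ft

Rearranging: L = g·(T/2π)².
T = 7.04 s; g = 9.810 m/s².
L = 12.32 m
12.32 m × (1 ft / 0.3048 m) = 40.41 ft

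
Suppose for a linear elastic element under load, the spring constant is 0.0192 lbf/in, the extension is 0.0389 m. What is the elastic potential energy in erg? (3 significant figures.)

Directly: U = ½kx².
k = 0.0192 lbf/in = 3.362 N/m; x = 0.0389 m.
U = 0.002544 J  (the unit combination reduces to kg·m²/s² = J)
0.002544 J × (1 erg / 1.000×10^-7 J) = 25440 erg

25400 erg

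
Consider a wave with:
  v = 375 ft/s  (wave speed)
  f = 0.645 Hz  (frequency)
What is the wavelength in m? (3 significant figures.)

Rearranging v = f·λ for λ: λ = v/f.
v = 375 ft/s = 114.3 m/s; f = 0.645 Hz.
λ = 177.2 m

177 m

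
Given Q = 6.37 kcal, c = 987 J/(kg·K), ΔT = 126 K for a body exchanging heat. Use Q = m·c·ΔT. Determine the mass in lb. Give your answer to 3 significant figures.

Rearranging: m = Q/(c·ΔT).
Q = 6.37 kcal = 26652 J; c = 987 J/(kg·K); ΔT = 126 K.
m = 0.2143 kg
0.2143 kg × (1 lb / 0.4536 kg) = 0.4725 lb

0.472 lb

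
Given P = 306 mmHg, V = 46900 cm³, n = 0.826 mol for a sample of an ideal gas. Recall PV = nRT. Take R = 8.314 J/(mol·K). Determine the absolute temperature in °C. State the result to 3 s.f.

From the ideal-gas law: T = PV/(nR).
P = 306 mmHg = 40797 Pa; V = 46900 cm³ = 0.04690 m³; n = 0.826 mol; R = 8.314 J/(mol·K).
T = 278.6 K
278.6 K − 273.15 = 5.466 °C

5.47 °C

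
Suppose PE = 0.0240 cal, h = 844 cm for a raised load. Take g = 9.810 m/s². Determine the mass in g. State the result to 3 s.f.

1.21 g

Rearranging: m = PE/(g·h).
PE = 0.0240 cal = 0.1004 J; h = 844 cm = 8.440 m; g = 9.810 m/s².
m = 0.001213 kg
0.001213 kg × (1 g / 0.001000 kg) = 1.213 g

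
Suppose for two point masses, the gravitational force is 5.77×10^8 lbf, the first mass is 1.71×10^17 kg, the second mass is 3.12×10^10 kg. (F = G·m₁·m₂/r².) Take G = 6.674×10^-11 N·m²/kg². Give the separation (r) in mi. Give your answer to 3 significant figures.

7.32 mi

From Newton's law of gravitation: r = √(G·m₁m₂/F).
F = 5.77×10^8 lbf = 2.567×10^9 N; m₁ = 1.71×10^17 kg; m₂ = 3.12×10^10 kg; G = 6.674×10^-11 N·m²/kg².
r = 11778 m
11778 m × (1 mi / 1609 m) = 7.319 mi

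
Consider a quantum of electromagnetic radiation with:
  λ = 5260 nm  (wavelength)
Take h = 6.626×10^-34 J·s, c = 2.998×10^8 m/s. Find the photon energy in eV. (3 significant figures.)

0.236 eV

E is given directly by: E = hc/λ.
λ = 5260 nm = 5.260×10^-6 m; h = 6.626×10^-34 J·s; c = 2.998×10^8 m/s.
E = 3.777×10^-20 J
3.777×10^-20 J × (1 eV / 1.602×10^-19 J) = 0.2357 eV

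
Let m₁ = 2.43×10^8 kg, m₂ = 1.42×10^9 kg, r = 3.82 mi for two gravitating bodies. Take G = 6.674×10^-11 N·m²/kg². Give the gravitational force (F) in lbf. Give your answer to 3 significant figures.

F is given directly by: F = Gm₁m₂/r².
m₁ = 2.43×10^8 kg; m₂ = 1.42×10^9 kg; r = 3.82 mi = 6148 m; G = 6.674×10^-11 N·m²/kg².
F = 0.6093 N  (the unit combination reduces to kg·m/s² = N)
0.6093 N × (1 lbf / 4.448 N) = 0.1370 lbf

0.137 lbf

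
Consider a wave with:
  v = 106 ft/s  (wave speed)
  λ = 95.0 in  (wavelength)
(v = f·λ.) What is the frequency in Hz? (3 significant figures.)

Rearranging v = f·λ for f: f = v/λ.
v = 106 ft/s = 32.31 m/s; λ = 95.0 in = 2.413 m.
f = 13.39 Hz

13.4 Hz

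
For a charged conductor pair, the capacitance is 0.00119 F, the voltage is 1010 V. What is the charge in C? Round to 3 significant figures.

1.20 C

Rearranging: Q = CV.
C = 0.00119 F; V = 1010 V.
Q = 1.202 C  (the unit combination reduces to A·s = C)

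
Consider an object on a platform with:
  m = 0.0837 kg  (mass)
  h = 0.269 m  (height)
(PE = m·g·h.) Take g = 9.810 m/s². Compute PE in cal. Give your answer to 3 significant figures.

Directly: PE = mgh.
m = 0.0837 kg; h = 0.269 m; g = 9.810 m/s².
PE = 0.2209 J  (the unit combination reduces to kg·m²/s² = J)
0.2209 J × (1 cal / 4.184 J) = 0.05279 cal

0.0528 cal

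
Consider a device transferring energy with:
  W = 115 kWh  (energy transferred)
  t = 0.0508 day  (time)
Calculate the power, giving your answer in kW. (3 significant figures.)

94.3 kW

Directly: P = W/t.
W = 115 kWh = 4.140×10^8 J; t = 0.0508 day = 4389 s.
P = 94324 W  (the unit combination reduces to kg·m²/s³ = W)
94324 W × (1 kW / 1000 W) = 94.32 kW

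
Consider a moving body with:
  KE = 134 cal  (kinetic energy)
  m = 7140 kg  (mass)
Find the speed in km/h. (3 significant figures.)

1.43 km/h

Rearranging KE = ½mv² for v: v = √(2·KE/m).
KE = 134 cal = 560.7 J; m = 7140 kg.
v = 0.3963 m/s
0.3963 m/s × (1 km/h / 0.2778 m/s) = 1.427 km/h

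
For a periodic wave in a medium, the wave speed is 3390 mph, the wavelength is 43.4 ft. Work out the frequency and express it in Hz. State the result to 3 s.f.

115 Hz

Rearranging v = f·λ for f: f = v/λ.
v = 3390 mph = 1515 m/s; λ = 43.4 ft = 13.23 m.
f = 114.6 Hz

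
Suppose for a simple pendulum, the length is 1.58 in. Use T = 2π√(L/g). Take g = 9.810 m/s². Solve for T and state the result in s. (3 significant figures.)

T is given directly by: T = 2π√(L/g).
L = 1.58 in = 0.04013 m; g = 9.810 m/s².
T = 0.4019 s

0.402 s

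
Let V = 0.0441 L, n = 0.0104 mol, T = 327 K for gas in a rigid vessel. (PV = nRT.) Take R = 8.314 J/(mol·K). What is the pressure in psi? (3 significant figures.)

93.0 psi

From the ideal-gas law: P = nRT/V.
V = 0.0441 L = 4.410×10^-5 m³; n = 0.0104 mol; T = 327 K; R = 8.314 J/(mol·K).
P = 6.411×10^5 Pa
6.411×10^5 Pa × (1 psi / 6895 Pa) = 92.99 psi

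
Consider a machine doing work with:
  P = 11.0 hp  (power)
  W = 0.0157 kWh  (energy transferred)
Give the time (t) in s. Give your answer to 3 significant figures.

6.89 s

Rearranging P = W/t for t: t = W/P.
P = 11.0 hp = 8203 W; W = 0.0157 kWh = 56520 J.
t = 6.890 s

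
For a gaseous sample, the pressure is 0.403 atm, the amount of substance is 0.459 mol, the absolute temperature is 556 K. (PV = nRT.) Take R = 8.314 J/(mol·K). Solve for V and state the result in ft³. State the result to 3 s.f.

1.83 ft³

Solving PV = nRT for V: V = nRT/P.
P = 0.403 atm = 40834 Pa; n = 0.459 mol; T = 556 K; R = 8.314 J/(mol·K).
V = 0.05196 m³
0.05196 m³ × (1 ft³ / 0.02832 m³) = 1.835 ft³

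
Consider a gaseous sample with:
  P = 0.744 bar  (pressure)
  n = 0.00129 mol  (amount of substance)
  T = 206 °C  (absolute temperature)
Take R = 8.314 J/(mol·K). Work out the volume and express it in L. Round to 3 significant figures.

0.0691 L

Rearranging PV = nRT for V: V = nRT/P.
P = 0.744 bar = 74400 Pa; n = 0.00129 mol; T = 206 °C = 479.1 K; R = 8.314 J/(mol·K).
V = 6.907×10^-5 m³
6.907×10^-5 m³ × (1 L / 0.001000 m³) = 0.06907 L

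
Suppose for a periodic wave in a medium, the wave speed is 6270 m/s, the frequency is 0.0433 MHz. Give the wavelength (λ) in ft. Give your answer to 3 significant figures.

0.475 ft

Solving v = f·λ for λ: λ = v/f.
v = 6270 m/s; f = 0.0433 MHz = 43300 Hz.
λ = 0.1448 m
0.1448 m × (1 ft / 0.3048 m) = 0.4751 ft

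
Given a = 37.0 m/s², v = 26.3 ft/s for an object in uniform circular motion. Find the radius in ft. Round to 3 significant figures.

Rearranging a = v²/r for r: r = v²/a.
a = 37.0 m/s²; v = 26.3 ft/s = 8.016 m/s.
r = 1.737 m
1.737 m × (1 ft / 0.3048 m) = 5.698 ft

5.70 ft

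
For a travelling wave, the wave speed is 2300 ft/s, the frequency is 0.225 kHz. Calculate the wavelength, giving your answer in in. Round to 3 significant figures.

123 in

Rearranging: λ = v/f.
v = 2300 ft/s = 701.0 m/s; f = 0.225 kHz = 225.0 Hz.
λ = 3.116 m
3.116 m × (1 in / 0.02540 m) = 122.7 in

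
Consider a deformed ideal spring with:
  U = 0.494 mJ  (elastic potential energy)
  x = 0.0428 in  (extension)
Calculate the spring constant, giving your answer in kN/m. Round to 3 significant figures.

Solving U = ½k·x² for k: k = 2U/x².
U = 0.494 mJ = 4.940×10^-4 J; x = 0.0428 in = 0.001087 m.
k = 836.0 N/m
836.0 N/m × (1 kN/m / 1000 N/m) = 0.8360 kN/m

0.836 kN/m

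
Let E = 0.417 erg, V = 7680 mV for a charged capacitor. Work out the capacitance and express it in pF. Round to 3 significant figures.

1410 pF

Rearranging E = ½C·V² for C: C = 2E/V².
E = 0.417 erg = 4.170×10^-8 J; V = 7680 mV = 7.680 V.
C = 1.414×10^-9 F
1.414×10^-9 F × (1 pF / 1.000×10^-12 F) = 1414 pF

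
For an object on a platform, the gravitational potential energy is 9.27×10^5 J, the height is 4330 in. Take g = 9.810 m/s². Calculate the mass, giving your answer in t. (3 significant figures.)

Rearranging: m = PE/(g·h).
PE = 9.27×10^5 J; h = 4330 in = 110.0 m; g = 9.810 m/s².
m = 859.2 kg
859.2 kg × (1 t / 1000 kg) = 0.8592 t

0.859 t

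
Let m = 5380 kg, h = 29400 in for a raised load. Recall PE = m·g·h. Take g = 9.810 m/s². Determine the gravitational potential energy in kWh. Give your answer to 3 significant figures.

10.9 kWh

PE is given directly by: PE = mgh.
m = 5380 kg; h = 29400 in = 746.8 m; g = 9.810 m/s².
PE = 3.941×10^7 J  (the unit combination reduces to kg·m²/s² = J)
3.941×10^7 J × (1 kWh / 3.600×10^6 J) = 10.95 kWh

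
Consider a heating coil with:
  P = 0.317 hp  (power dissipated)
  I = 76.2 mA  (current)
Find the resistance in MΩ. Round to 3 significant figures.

Solving P = I²R for R: R = P/I².
P = 0.317 hp = 236.4 W; I = 76.2 mA = 0.07620 A.
R = 40711 Ω
40711 Ω × (1 MΩ / 1.000×10^6 Ω) = 0.04071 MΩ

0.0407 MΩ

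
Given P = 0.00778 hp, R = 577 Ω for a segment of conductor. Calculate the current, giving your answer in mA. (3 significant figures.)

100 mA

Solving P = I²R for I: I = √(P/R).
P = 0.00778 hp = 5.802 W; R = 577 Ω.
I = 0.1003 A
0.1003 A × (1 mA / 0.001000 A) = 100.3 mA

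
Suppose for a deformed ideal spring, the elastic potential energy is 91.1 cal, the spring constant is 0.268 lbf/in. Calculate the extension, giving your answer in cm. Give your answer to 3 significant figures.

Rearranging U = ½k·x² for x: x = √(2U/k).
U = 91.1 cal = 381.2 J; k = 0.268 lbf/in = 46.93 N/m.
x = 4.030 m
4.030 m × (1 cm / 0.01000 m) = 403.0 cm

403 cm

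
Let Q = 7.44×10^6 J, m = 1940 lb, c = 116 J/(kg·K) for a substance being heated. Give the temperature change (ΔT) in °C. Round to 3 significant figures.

Rearranging: ΔT = Q/(m·c).
Q = 7.44×10^6 J; m = 1940 lb = 880.0 kg; c = 116 J/(kg·K).
ΔT = 72.89 K
Since 1 °C = 1 K, 72.89 °C.

72.9 °C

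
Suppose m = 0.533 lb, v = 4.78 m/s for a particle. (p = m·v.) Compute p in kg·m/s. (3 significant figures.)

1.16 kg·m/s

p is given directly by: p = mv.
m = 0.533 lb = 0.2418 kg; v = 4.78 m/s.
p = 1.156 kg·m/s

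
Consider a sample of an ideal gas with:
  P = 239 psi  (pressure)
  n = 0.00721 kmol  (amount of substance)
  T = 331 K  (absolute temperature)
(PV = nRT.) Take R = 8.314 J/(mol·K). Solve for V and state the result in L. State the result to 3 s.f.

12.0 L

From the ideal-gas law: V = nRT/P.
P = 239 psi = 1.648×10^6 Pa; n = 0.00721 kmol = 7.210 mol; T = 331 K; R = 8.314 J/(mol·K).
V = 0.01204 m³
0.01204 m³ × (1 L / 0.001000 m³) = 12.04 L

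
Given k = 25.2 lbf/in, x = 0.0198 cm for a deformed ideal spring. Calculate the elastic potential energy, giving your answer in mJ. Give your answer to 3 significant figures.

Directly: U = ½kx².
k = 25.2 lbf/in = 4413 N/m; x = 0.0198 cm = 1.980×10^-4 m.
U = 8.651×10^-5 J
8.651×10^-5 J × (1 mJ / 0.001000 J) = 0.08651 mJ

0.0865 mJ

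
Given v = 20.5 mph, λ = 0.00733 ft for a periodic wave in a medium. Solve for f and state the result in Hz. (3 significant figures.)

4100 Hz

Rearranging v = f·λ for f: f = v/λ.
v = 20.5 mph = 9.164 m/s; λ = 0.00733 ft = 0.002234 m.
f = 4102 Hz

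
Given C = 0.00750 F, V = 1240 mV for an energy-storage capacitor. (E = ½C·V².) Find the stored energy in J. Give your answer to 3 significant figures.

E is given directly by: E = ½CV².
C = 0.00750 F; V = 1240 mV = 1.240 V.
E = 0.005766 J

0.00577 J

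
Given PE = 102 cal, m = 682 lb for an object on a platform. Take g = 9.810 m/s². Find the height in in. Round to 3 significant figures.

5.54 in

Rearranging: h = PE/(m·g).
PE = 102 cal = 426.8 J; m = 682 lb = 309.3 kg; g = 9.810 m/s².
h = 0.1406 m
0.1406 m × (1 in / 0.02540 m) = 5.537 in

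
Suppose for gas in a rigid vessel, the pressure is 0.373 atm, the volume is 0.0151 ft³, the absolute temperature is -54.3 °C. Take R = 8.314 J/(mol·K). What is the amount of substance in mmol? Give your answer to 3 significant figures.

Solving PV = nRT for n: n = PV/(RT).
P = 0.373 atm = 37794 Pa; V = 0.0151 ft³ = 4.276×10^-4 m³; T = -54.3 °C = 218.8 K; R = 8.314 J/(mol·K).
n = 0.008882 mol
0.008882 mol × (1 mmol / 0.001000 mol) = 8.882 mmol

8.88 mmol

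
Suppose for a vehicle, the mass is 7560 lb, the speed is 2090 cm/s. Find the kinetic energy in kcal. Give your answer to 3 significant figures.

179 kcal

KE is given directly by: KE = ½mv².
m = 7560 lb = 3429 kg; v = 2090 cm/s = 20.90 m/s.
KE = 7.489×10^5 J
7.489×10^5 J × (1 kcal / 4184 J) = 179.0 kcal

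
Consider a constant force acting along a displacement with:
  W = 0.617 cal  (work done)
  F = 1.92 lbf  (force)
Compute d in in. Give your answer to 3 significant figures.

11.9 in

Rearranging: d = W/F.
W = 0.617 cal = 2.582 J; F = 1.92 lbf = 8.541 N.
d = 0.3023 m
0.3023 m × (1 in / 0.02540 m) = 11.90 in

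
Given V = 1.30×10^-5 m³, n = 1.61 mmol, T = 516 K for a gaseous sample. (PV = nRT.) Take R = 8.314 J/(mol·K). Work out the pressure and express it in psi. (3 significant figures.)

Directly: P = nRT/V.
V = 1.30×10^-5 m³; n = 1.61 mmol = 0.001610 mol; T = 516 K; R = 8.314 J/(mol·K).
P = 5.313×10^5 Pa
5.313×10^5 Pa × (1 psi / 6895 Pa) = 77.06 psi

77.1 psi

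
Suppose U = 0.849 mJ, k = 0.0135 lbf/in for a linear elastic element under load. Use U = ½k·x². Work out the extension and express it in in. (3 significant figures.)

1.06 in

Solving U = ½k·x² for x: x = √(2U/k).
U = 0.849 mJ = 8.490×10^-4 J; k = 0.0135 lbf/in = 2.364 N/m.
x = 0.02680 m
0.02680 m × (1 in / 0.02540 m) = 1.055 in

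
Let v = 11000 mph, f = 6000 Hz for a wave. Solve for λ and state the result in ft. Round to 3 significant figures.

2.69 ft

Rearranging: λ = v/f.
v = 11000 mph = 4917 m/s; f = 6000 Hz.
λ = 0.8196 m
0.8196 m × (1 ft / 0.3048 m) = 2.689 ft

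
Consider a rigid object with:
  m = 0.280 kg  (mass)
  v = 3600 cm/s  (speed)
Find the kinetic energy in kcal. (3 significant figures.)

0.0434 kcal

KE is given directly by: KE = ½mv².
m = 0.280 kg; v = 3600 cm/s = 36.00 m/s.
KE = 181.4 J
181.4 J × (1 kcal / 4184 J) = 0.04337 kcal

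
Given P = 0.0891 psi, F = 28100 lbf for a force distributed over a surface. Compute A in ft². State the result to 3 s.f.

Rearranging: A = F/P.
P = 0.0891 psi = 614.3 Pa; F = 28100 lbf = 1.250×10^5 N.
A = 203.5 m²
203.5 m² × (1 ft² / 0.09290 m²) = 2190 ft²

2190 ft²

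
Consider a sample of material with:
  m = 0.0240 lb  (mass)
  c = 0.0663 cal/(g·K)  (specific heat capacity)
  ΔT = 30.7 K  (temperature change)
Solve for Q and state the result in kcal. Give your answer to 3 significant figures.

0.0222 kcal

Directly: Q = mcΔT.
m = 0.0240 lb = 0.01089 kg; c = 0.0663 cal/(g·K) = 277.4 J/(kg·K); ΔT = 30.7 K.
Q = 92.71 J  (the unit combination reduces to kg·m²/s² = J)
92.71 J × (1 kcal / 4184 J) = 0.02216 kcal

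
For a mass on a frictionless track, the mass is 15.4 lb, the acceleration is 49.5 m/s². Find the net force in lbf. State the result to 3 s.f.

From Newton's second law: F = m·a.
m = 15.4 lb = 6.985 kg; a = 49.5 m/s².
F = 345.8 N
345.8 N × (1 lbf / 4.448 N) = 77.73 lbf

77.7 lbf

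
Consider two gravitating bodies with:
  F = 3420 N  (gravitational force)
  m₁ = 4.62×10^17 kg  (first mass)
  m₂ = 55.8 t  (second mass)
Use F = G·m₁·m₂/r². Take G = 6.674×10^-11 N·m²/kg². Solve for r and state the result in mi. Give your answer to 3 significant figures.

13.9 mi

From Newton's law of gravitation: r = √(G·m₁m₂/F).
F = 3420 N; m₁ = 4.62×10^17 kg; m₂ = 55.8 t = 55800 kg; G = 6.674×10^-11 N·m²/kg².
r = 22429 m
22429 m × (1 mi / 1609 m) = 13.94 mi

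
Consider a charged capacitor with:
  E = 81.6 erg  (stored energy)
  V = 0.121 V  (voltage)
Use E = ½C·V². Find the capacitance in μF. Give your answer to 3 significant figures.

Rearranging: C = 2E/V².
E = 81.6 erg = 8.160×10^-6 J; V = 0.121 V.
C = 0.001115 F
0.001115 F × (1 μF / 1.000×10^-6 F) = 1115 μF

1110 μF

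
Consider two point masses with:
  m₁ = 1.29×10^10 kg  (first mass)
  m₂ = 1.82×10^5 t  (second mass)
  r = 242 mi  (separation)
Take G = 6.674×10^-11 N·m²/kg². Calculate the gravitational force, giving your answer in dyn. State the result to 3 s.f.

Directly: F = Gm₁m₂/r².
m₁ = 1.29×10^10 kg; m₂ = 1.82×10^5 t = 1.820×10^8 kg; r = 242 mi = 3.895×10^5 m; G = 6.674×10^-11 N·m²/kg².
F = 0.001033 N  (the unit combination reduces to kg·m/s² = N)
0.001033 N × (1 dyn / 1.000×10^-5 N) = 103.3 dyn

103 dyn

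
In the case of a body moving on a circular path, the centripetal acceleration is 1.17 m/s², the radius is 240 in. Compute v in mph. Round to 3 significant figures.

Solving a = v²/r for v: v = √(a·r).
a = 1.17 m/s²; r = 240 in = 6.096 m.
v = 2.671 m/s
2.671 m/s × (1 mph / 0.4470 m/s) = 5.974 mph

5.97 mph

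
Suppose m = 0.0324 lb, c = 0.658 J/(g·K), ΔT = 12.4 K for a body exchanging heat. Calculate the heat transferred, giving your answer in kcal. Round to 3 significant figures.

0.0287 kcal

Q is given directly by: Q = mcΔT.
m = 0.0324 lb = 0.01470 kg; c = 0.658 J/(g·K) = 658.0 J/(kg·K); ΔT = 12.4 K.
Q = 119.9 J
119.9 J × (1 kcal / 4184 J) = 0.02866 kcal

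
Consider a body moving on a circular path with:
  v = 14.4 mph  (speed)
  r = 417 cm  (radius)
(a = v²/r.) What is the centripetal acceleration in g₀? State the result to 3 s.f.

1.01 g₀

a is given directly by: a = v²/r.
v = 14.4 mph = 6.437 m/s; r = 417 cm = 4.170 m.
a = 9.938 m/s²
9.938 m/s² × (1 g₀ / 9.807 m/s²) = 1.013 g₀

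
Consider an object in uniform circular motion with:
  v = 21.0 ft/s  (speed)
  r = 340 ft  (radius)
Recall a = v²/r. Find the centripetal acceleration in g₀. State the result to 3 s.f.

Directly: a = v²/r.
v = 21.0 ft/s = 6.401 m/s; r = 340 ft = 103.6 m.
a = 0.3953 m/s²
0.3953 m/s² × (1 g₀ / 9.807 m/s²) = 0.04031 g₀

0.0403 g₀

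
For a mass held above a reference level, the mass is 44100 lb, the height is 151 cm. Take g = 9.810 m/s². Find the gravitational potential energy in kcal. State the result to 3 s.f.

70.8 kcal

Directly: PE = mgh.
m = 44100 lb = 20003 kg; h = 151 cm = 1.510 m; g = 9.810 m/s².
PE = 2.963×10^5 J
2.963×10^5 J × (1 kcal / 4184 J) = 70.82 kcal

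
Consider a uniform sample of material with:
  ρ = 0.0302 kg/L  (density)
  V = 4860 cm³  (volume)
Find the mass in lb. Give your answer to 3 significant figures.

Rearranging: m = ρV.
ρ = 0.0302 kg/L = 30.20 kg/m³; V = 4860 cm³ = 0.004860 m³.
m = 0.1468 kg
0.1468 kg × (1 lb / 0.4536 kg) = 0.3236 lb

0.324 lb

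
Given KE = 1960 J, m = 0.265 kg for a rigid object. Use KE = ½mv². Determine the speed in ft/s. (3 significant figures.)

399 ft/s

Rearranging: v = √(2·KE/m).
KE = 1960 J; m = 0.265 kg.
v = 121.6 m/s
121.6 m/s × (1 ft/s / 0.3048 m/s) = 399.0 ft/s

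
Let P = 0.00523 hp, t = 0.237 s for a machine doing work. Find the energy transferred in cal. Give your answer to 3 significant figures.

0.221 cal

Rearranging: W = P·t.
P = 0.00523 hp = 3.900 W; t = 0.237 s.
W = 0.9243 J
0.9243 J × (1 cal / 4.184 J) = 0.2209 cal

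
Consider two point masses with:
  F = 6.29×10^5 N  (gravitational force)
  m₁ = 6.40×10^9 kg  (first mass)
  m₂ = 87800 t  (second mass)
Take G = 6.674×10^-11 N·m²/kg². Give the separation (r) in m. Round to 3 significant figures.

Rearranging: r = √(G·m₁m₂/F).
F = 6.29×10^5 N; m₁ = 6.40×10^9 kg; m₂ = 87800 t = 8.780×10^7 kg; G = 6.674×10^-11 N·m²/kg².
r = 7.722 m

7.72 m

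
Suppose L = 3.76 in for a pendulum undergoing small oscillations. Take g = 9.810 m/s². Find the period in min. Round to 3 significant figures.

0.0103 min

T is given directly by: T = 2π√(L/g).
L = 3.76 in = 0.09550 m; g = 9.810 m/s².
T = 0.6199 s
0.6199 s × (1 min / 60.00 s) = 0.01033 min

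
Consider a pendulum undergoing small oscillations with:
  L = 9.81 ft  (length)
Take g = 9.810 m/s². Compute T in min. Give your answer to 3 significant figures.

0.0578 min

T is given directly by: T = 2π√(L/g).
L = 9.81 ft = 2.990 m; g = 9.810 m/s².
T = 3.469 s
3.469 s × (1 min / 60.00 s) = 0.05781 min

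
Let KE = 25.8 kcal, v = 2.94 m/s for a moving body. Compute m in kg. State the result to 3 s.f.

25000 kg

Solving KE = ½mv² for m: m = 2·KE/v².
KE = 25.8 kcal = 1.079×10^5 J; v = 2.94 m/s.
m = 24977 kg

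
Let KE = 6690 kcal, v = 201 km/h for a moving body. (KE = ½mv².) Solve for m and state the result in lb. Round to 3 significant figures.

39600 lb

Rearranging KE = ½mv² for m: m = 2·KE/v².
KE = 6690 kcal = 2.799×10^7 J; v = 201 km/h = 55.83 m/s.
m = 17958 kg
17958 kg × (1 lb / 0.4536 kg) = 39591 lb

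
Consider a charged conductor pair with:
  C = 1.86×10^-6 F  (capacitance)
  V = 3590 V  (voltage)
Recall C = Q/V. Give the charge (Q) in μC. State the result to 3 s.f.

6680 μC

Rearranging C = Q/V for Q: Q = CV.
C = 1.86×10^-6 F; V = 3590 V.
Q = 0.006677 C
0.006677 C × (1 μC / 1.000×10^-6 C) = 6677 μC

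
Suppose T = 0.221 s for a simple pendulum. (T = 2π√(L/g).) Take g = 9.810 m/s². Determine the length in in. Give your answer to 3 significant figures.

Solving T = 2π√(L/g) for L: L = g·(T/2π)².
T = 0.221 s; g = 9.810 m/s².
L = 0.01214 m
0.01214 m × (1 in / 0.02540 m) = 0.4778 in

0.478 in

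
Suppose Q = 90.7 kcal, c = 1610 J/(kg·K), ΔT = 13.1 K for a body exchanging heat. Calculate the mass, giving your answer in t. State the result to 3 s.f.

Rearranging Q = m·c·ΔT for m: m = Q/(c·ΔT).
Q = 90.7 kcal = 3.795×10^5 J; c = 1610 J/(kg·K); ΔT = 13.1 K.
m = 17.99 kg
17.99 kg × (1 t / 1000 kg) = 0.01799 t

0.0180 t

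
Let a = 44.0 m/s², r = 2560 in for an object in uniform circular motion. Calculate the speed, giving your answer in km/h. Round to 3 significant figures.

193 km/h

Rearranging: v = √(a·r).
a = 44.0 m/s²; r = 2560 in = 65.02 m.
v = 53.49 m/s
53.49 m/s × (1 km/h / 0.2778 m/s) = 192.6 km/h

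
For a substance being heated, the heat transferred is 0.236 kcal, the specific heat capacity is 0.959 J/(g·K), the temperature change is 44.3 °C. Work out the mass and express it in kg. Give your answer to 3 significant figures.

Solving Q = m·c·ΔT for m: m = Q/(c·ΔT).
Q = 0.236 kcal = 987.4 J; c = 0.959 J/(g·K) = 959.0 J/(kg·K); ΔT = 44.3 °C = 44.30 K.
m = 0.02324 kg

0.0232 kg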